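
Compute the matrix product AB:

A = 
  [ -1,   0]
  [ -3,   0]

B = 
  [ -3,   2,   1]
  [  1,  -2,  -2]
A is 2×2 and B is 2×3, so AB is 2×3. Each entry is (row of A)·(column of B):
AB[1,1] = (-1)(-3) + (0)(1) = 3
AB[1,2] = (-1)(2) + (0)(-2) = -2
AB[1,3] = (-1)(1) + (0)(-2) = -1
AB[2,1] = (-3)(-3) + (0)(1) = 9
AB[2,2] = (-3)(2) + (0)(-2) = -6
AB[2,3] = (-3)(1) + (0)(-2) = -3

AB = 
  [  3,  -2,  -1]
  [  9,  -6,  -3]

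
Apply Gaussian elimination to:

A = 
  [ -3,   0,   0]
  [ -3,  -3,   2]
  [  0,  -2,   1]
Row operations:
R2 → R2 - (1)·R1
R3 → R3 - (2/3)·R2

Resulting echelon form:
REF = 
  [  -3,    0,    0]
  [   0,   -3,    2]
  [   0,    0, -1/3]

Rank = 3 (number of non-zero pivot rows).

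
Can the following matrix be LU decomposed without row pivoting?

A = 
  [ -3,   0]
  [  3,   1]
Yes.
A[1,1] = -3 ≠ 0, so Gaussian elimination proceeds without a row swap: multiplier ℓ₂₁ = (3)/(-3) = -1, and U[2,2] = 1 - (-1)(0) = 1.
L = 
  [  1,   0]
  [ -1,   1]
U = 
  [ -3,   0]
  [  0,   1]
Check row 2 of LU: [(-1)(-3), (-1)(0) + 1] = [3, 1] = row 2 of A ✓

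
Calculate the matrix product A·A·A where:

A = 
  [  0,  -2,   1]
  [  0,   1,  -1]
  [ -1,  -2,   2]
A^3 = 
  [ -4, -10,  11]
  [  3,   7,  -8]
  [ -5, -10,  12]

A² = A·A:
A²[1,1] = (0)(0) + (-2)(0) + (1)(-1) = -1
A²[1,2] = (0)(-2) + (-2)(1) + (1)(-2) = -4
A²[1,3] = (0)(1) + (-2)(-1) + (1)(2) = 4
A²[2,1] = (0)(0) + (1)(0) + (-1)(-1) = 1
A²[2,2] = (0)(-2) + (1)(1) + (-1)(-2) = 3
A²[2,3] = (0)(1) + (1)(-1) + (-1)(2) = -3
A²[3,1] = (-1)(0) + (-2)(0) + (2)(-1) = -2
A²[3,2] = (-1)(-2) + (-2)(1) + (2)(-2) = -4
A²[3,3] = (-1)(1) + (-2)(-1) + (2)(2) = 5
A² = 
  [ -1,  -4,   4]
  [  1,   3,  -3]
  [ -2,  -4,   5]

A^3 = A^2·A:
A^3[1,1] = (-1)(0) + (-4)(0) + (4)(-1) = -4
A^3[1,2] = (-1)(-2) + (-4)(1) + (4)(-2) = -10
A^3[1,3] = (-1)(1) + (-4)(-1) + (4)(2) = 11
A^3[2,1] = (1)(0) + (3)(0) + (-3)(-1) = 3
A^3[2,2] = (1)(-2) + (3)(1) + (-3)(-2) = 7
A^3[2,3] = (1)(1) + (3)(-1) + (-3)(2) = -8
A^3[3,1] = (-2)(0) + (-4)(0) + (5)(-1) = -5
A^3[3,2] = (-2)(-2) + (-4)(1) + (5)(-2) = -10
A^3[3,3] = (-2)(1) + (-4)(-1) + (5)(2) = 12
A^3 = 
  [ -4, -10,  11]
  [  3,   7,  -8]
  [ -5, -10,  12]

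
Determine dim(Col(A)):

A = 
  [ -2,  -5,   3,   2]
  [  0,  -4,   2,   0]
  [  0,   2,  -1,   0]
Row reduce:
R3 → R3 + (1/2)·R2
REF = 
  [ -2,  -5,   3,   2]
  [  0,  -4,   2,   0]
  [  0,   0,   0,   0]
Pivot columns: 1, 2 → 2 pivots.
dim(Col(A)) = number of pivot columns = 2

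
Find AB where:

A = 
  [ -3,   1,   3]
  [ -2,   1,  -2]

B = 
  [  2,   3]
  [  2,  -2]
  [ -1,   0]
AB = 
  [ -7, -11]
  [  0,  -8]

A is 2×3 and B is 3×2, so AB is 2×2. Each entry is (row of A)·(column of B):
AB[1,1] = (-3)(2) + (1)(2) + (3)(-1) = -7
AB[1,2] = (-3)(3) + (1)(-2) + (3)(0) = -11
AB[2,1] = (-2)(2) + (1)(2) + (-2)(-1) = 0
AB[2,2] = (-2)(3) + (1)(-2) + (-2)(0) = -8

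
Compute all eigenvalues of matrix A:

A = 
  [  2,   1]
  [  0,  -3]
tr(A) = -1, det(A) = -6
Characteristic polynomial: λ² - tr(A)λ + det(A) = λ² + λ - 6
λ² + λ - 6 = (λ + 3)(λ - 2)

λ = 2, -3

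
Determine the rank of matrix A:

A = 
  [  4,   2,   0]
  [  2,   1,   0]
Row reduce:
R2 → R2 - (1/2)·R1
REF = 
  [  4,   2,   0]
  [  0,   0,   0]
Pivot columns: 1 → 1 pivot.

rank(A) = 1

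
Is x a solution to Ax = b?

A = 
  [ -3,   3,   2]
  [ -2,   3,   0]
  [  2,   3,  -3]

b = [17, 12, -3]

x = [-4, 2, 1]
No

Ax = [20, 14, -5] ≠ b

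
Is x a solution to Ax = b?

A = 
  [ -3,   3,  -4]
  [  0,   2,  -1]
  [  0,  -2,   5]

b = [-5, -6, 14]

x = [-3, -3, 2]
No

Ax = [-8, -8, 16] ≠ b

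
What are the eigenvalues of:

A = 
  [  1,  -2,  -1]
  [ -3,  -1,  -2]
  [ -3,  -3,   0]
Characteristic polynomial: det(λI - A) = λ³ - 16λ + 24
Testing integer divisors of the constant term: p(2) = 0, so (λ - 2) is a factor:
p(λ) = (λ - 2)(λ² + 2λ - 12)
λ² + 2λ - 12 = 0  ⇒  λ = (-2 ± √((2)² - 4·(-12)))/2 = (-2 ± √(52))/2
  = -1 + √13,  -1 - √13

λ = 2, -1 + √13, -1 - √13  (≈ 2, 2.606, -4.606)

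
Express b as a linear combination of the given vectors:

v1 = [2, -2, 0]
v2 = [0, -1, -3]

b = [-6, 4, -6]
c1 = -3, c2 = 2

b = -3·v1 + 2·v2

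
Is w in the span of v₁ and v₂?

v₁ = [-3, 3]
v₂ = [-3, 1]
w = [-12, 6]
Yes

Form the augmented matrix and row-reduce:
[v₁|v₂|w] = 
  [ -3,  -3, -12]
  [  3,   1,   6]
R2 → R2 + (1)·R1
REF = 
  [ -3,  -3, -12]
  [  0,  -2,  -6]

No row of the form [0 0 | nonzero], so the system is consistent. Back-substitution gives c₁ = 1, c₂ = 3: w = (1)·v₁ + (3)·v₂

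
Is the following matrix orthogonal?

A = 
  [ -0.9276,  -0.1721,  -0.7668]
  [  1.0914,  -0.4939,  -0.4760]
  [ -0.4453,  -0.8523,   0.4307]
No

AᵀA = 
  [  2.2499,   0.0001,   0]
  [  0.0001,   1,   0]
  [  0,   0,   1.0001]
≠ I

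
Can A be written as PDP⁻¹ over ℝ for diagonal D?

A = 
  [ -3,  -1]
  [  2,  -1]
No

tr(A) = -4, det(A) = 5
Characteristic polynomial: λ² - tr(A)λ + det(A) = λ² + 4λ + 5
λ² + 4λ + 5 = 0  ⇒  λ = (-4 ± √((4)² - 4·(5)))/2 = (-4 ± √(-4))/2
  = -2 + i,  -2 - i
Eigenvalues: -2 + i, -2 - i  (≈ -2 + 1i, -2 - 1i)
Has complex eigenvalues (not diagonalizable over ℝ).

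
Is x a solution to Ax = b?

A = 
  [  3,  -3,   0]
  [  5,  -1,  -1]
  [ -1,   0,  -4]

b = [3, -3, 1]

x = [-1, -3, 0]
No

Ax = [6, -2, 1] ≠ b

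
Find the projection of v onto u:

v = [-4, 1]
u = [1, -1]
proj_u(v) = [-5/2, 5/2]

v·u = (-4)(1) + (1)(-1) = -5
u·u = (1)² + (-1)² = 2
proj_u(v) = (v·u / u·u) × u = (-5/2) × u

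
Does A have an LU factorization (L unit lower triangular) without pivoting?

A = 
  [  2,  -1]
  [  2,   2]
Yes.
A[1,1] = 2 ≠ 0, so Gaussian elimination proceeds without a row swap: multiplier ℓ₂₁ = (2)/(2) = 1, and U[2,2] = 2 - (1)(-1) = 3.
L = 
  [  1,   0]
  [  1,   1]
U = 
  [  2,  -1]
  [  0,   3]
Check row 2 of LU: [(1)(2), (1)(-1) + 3] = [2, 2] = row 2 of A ✓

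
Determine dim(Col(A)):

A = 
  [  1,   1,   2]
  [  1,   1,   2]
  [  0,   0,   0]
dim(Col(A)) = 1

Row reduce:
R2 → R2 - (1)·R1
REF = 
  [  1,   1,   2]
  [  0,   0,   0]
  [  0,   0,   0]
Pivot columns: 1 → 1 pivot.
dim(Col(A)) = number of pivot columns = 1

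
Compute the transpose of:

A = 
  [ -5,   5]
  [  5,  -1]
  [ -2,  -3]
Aᵀ = 
  [ -5,   5,  -2]
  [  5,  -1,  -3]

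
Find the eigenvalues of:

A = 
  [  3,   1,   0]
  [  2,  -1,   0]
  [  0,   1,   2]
Characteristic polynomial: det(λI - A) = λ³ - 4λ² - λ + 10
Testing integer divisors of the constant term: p(2) = 0, so (λ - 2) is a factor:
p(λ) = (λ - 2)(λ² - 2λ - 5)
λ² - 2λ - 5 = 0  ⇒  λ = (2 ± √((-2)² - 4·(-5)))/2 = (2 ± √(24))/2
  = 1 + √6,  1 - √6

λ = 2, 1 + √6, 1 - √6  (≈ 2, 3.449, -1.449)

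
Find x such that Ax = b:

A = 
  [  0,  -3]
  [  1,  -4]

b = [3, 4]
x = [0, -1]

Row reduce the augmented matrix [A|b]:
Swap R1 ↔ R2
REF = 
  [  1,  -4,   4]
  [  0,  -3,   3]

Back-substitution:
x₂ = 3 / (-3) = -1
x₁ = (4 - (-4)(-1)) / 1 = 0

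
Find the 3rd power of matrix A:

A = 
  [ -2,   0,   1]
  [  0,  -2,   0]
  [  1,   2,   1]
A² = A·A:
A²[1,1] = (-2)(-2) + (0)(0) + (1)(1) = 5
A²[1,2] = (-2)(0) + (0)(-2) + (1)(2) = 2
A²[1,3] = (-2)(1) + (0)(0) + (1)(1) = -1
A²[2,1] = (0)(-2) + (-2)(0) + (0)(1) = 0
A²[2,2] = (0)(0) + (-2)(-2) + (0)(2) = 4
A²[2,3] = (0)(1) + (-2)(0) + (0)(1) = 0
A²[3,1] = (1)(-2) + (2)(0) + (1)(1) = -1
A²[3,2] = (1)(0) + (2)(-2) + (1)(2) = -2
A²[3,3] = (1)(1) + (2)(0) + (1)(1) = 2
A² = 
  [  5,   2,  -1]
  [  0,   4,   0]
  [ -1,  -2,   2]

A^3 = A^2·A:
A^3[1,1] = (5)(-2) + (2)(0) + (-1)(1) = -11
A^3[1,2] = (5)(0) + (2)(-2) + (-1)(2) = -6
A^3[1,3] = (5)(1) + (2)(0) + (-1)(1) = 4
A^3[2,1] = (0)(-2) + (4)(0) + (0)(1) = 0
A^3[2,2] = (0)(0) + (4)(-2) + (0)(2) = -8
A^3[2,3] = (0)(1) + (4)(0) + (0)(1) = 0
A^3[3,1] = (-1)(-2) + (-2)(0) + (2)(1) = 4
A^3[3,2] = (-1)(0) + (-2)(-2) + (2)(2) = 8
A^3[3,3] = (-1)(1) + (-2)(0) + (2)(1) = 1
A^3 = 
  [-11,  -6,   4]
  [  0,  -8,   0]
  [  4,   8,   1]

Therefore
A^3 = 
  [-11,  -6,   4]
  [  0,  -8,   0]
  [  4,   8,   1]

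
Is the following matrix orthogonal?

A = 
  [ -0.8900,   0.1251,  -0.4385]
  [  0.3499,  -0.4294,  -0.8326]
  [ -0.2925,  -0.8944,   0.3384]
Yes

AᵀA = 
  [  1.0001,   0,   0]
  [  0,   1,   0]
  [  0,   0,   1]
≈ I (equal to I up to the 4-dp rounding of the entries)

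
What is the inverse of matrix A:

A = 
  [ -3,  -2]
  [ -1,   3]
det(A) = (-3)(3) - (-2)(-1) = -11
For a 2×2 matrix, A⁻¹ = (1/det(A)) · [[d, -b], [-c, a]]
    = (-1/11) · [[3, 2], [1, -3]]

A⁻¹ = 
  [-3/11, -2/11]
  [-1/11,  3/11]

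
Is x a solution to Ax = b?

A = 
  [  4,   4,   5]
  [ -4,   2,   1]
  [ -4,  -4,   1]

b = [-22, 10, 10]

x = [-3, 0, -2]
Yes

Ax = [-22, 10, 10] = b ✓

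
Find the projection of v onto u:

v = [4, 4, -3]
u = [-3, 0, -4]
proj_u(v) = [0, 0, 0]

v·u = (4)(-3) + (4)(0) + (-3)(-4) = 0
u·u = (-3)² + (0)² + (-4)² = 25
proj_u(v) = (v·u / u·u) × u = (0/25) × u = (0) × u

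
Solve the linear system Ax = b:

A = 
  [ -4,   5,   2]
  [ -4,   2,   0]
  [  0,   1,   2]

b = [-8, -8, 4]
x = [1, -2, 3]

Row reduce the augmented matrix [A|b]:
R2 → R2 - (1)·R1
R3 → R3 + (1/3)·R2
REF = 
  [ -4,   5,   2,  -8]
  [  0,  -3,  -2,   0]
  [  0,   0, 4/3,   4]

Back-substitution:
x₃ = 4 / (4/3) = 3
x₂ = (0 - (-2)(3)) / (-3) = -2
x₁ = (-8 - (5)(-2) - (2)(3)) / (-4) = 1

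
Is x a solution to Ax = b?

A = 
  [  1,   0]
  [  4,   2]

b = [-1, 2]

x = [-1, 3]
Yes

Ax = [-1, 2] = b ✓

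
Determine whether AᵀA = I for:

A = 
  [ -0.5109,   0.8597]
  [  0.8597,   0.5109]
Yes

AᵀA = 
  [  1.0001,   0]
  [  0,   1.0001]
≈ I (equal to I up to the 4-dp rounding of the entries)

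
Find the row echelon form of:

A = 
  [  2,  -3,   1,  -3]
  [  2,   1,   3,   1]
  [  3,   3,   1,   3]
Row operations:
R2 → R2 - (1)·R1
R3 → R3 - (3/2)·R1
R3 → R3 - (15/8)·R2

Resulting echelon form:
REF = 
  [    2,    -3,     1,    -3]
  [    0,     4,     2,     4]
  [    0,     0, -17/4,     0]

Rank = 3 (number of non-zero pivot rows).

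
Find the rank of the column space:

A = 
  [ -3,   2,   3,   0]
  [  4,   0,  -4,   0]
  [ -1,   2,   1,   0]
Row reduce:
R2 → R2 + (4/3)·R1
R3 → R3 - (1/3)·R1
R3 → R3 - (1/2)·R2
REF = 
  [ -3,   2,   3,   0]
  [  0, 8/3,   0,   0]
  [  0,   0,   0,   0]
Pivot columns: 1, 2 → 2 pivots.
dim(Col(A)) = number of pivot columns = 2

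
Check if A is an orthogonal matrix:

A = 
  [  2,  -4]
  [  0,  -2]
No

AᵀA = 
  [  4,  -8]
  [ -8,  20]
≠ I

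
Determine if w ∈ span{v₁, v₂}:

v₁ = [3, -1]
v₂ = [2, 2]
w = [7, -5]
Yes

Form the augmented matrix and row-reduce:
[v₁|v₂|w] = 
  [  3,   2,   7]
  [ -1,   2,  -5]
R2 → R2 + (1/3)·R1
REF = 
  [   3,    2,    7]
  [   0,  8/3, -8/3]

No row of the form [0 0 | nonzero], so the system is consistent. Back-substitution gives c₁ = 3, c₂ = -1: w = (3)·v₁ + (-1)·v₂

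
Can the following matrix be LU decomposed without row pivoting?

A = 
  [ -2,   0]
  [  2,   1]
Yes.
A[1,1] = -2 ≠ 0, so Gaussian elimination proceeds without a row swap: multiplier ℓ₂₁ = (2)/(-2) = -1, and U[2,2] = 1 - (-1)(0) = 1.
L = 
  [  1,   0]
  [ -1,   1]
U = 
  [ -2,   0]
  [  0,   1]
Check row 2 of LU: [(-1)(-2), (-1)(0) + 1] = [2, 1] = row 2 of A ✓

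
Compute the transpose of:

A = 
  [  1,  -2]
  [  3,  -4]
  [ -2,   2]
Aᵀ = 
  [  1,   3,  -2]
  [ -2,  -4,   2]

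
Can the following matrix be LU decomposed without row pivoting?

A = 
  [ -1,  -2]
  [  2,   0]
Yes.
A[1,1] = -1 ≠ 0, so Gaussian elimination proceeds without a row swap: multiplier ℓ₂₁ = (2)/(-1) = -2, and U[2,2] = 0 - (-2)(-2) = -4.
L = 
  [  1,   0]
  [ -2,   1]
U = 
  [ -1,  -2]
  [  0,  -4]
Check row 2 of LU: [(-2)(-1), (-2)(-2) + (-4)] = [2, 0] = row 2 of A ✓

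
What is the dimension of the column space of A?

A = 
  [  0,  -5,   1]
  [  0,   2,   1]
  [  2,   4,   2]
Row reduce:
Swap R1 ↔ R3
R3 → R3 + (5/2)·R2
REF = 
  [  2,   4,   2]
  [  0,   2,   1]
  [  0,   0, 7/2]
Pivot columns: 1, 2, 3 → 3 pivots.
dim(Col(A)) = number of pivot columns = 3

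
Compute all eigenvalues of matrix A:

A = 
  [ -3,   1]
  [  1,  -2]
tr(A) = -5, det(A) = 5
Characteristic polynomial: λ² - tr(A)λ + det(A) = λ² + 5λ + 5
λ² + 5λ + 5 = 0  ⇒  λ = (-5 ± √((5)² - 4·(5)))/2 = (-5 ± √(5))/2
  = (-5 + √5)/2,  (-5 - √5)/2

λ = (-5 + √5)/2, (-5 - √5)/2  (≈ -1.382, -3.618)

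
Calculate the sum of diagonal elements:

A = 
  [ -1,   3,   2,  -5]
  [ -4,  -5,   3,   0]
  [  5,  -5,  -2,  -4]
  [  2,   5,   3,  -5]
-13

tr(A) = -1 + -5 + -2 + -5 = -13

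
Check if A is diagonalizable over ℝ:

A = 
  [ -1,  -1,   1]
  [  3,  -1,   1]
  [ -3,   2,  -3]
No

Characteristic polynomial: det(λI - A) = λ³ + 5λ² + 11λ + 4
By the rational root theorem any rational root is an integer dividing 4; none of those is a root, so p(λ) has no rational roots and hence (being an irreducible cubic) no repeated roots.
Discriminant of the cubic: Δ = -771
Δ < 0 ⇒ one real eigenvalue and a complex-conjugate pair: λ ≈ -2.277 + 1.945i, -2.277 - 1.945i, -0.446
Has complex eigenvalues (not diagonalizable over ℝ).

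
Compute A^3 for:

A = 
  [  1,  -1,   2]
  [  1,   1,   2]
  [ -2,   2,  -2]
A² = A·A:
A²[1,1] = (1)(1) + (-1)(1) + (2)(-2) = -4
A²[1,2] = (1)(-1) + (-1)(1) + (2)(2) = 2
A²[1,3] = (1)(2) + (-1)(2) + (2)(-2) = -4
A²[2,1] = (1)(1) + (1)(1) + (2)(-2) = -2
A²[2,2] = (1)(-1) + (1)(1) + (2)(2) = 4
A²[2,3] = (1)(2) + (1)(2) + (2)(-2) = 0
A²[3,1] = (-2)(1) + (2)(1) + (-2)(-2) = 4
A²[3,2] = (-2)(-1) + (2)(1) + (-2)(2) = 0
A²[3,3] = (-2)(2) + (2)(2) + (-2)(-2) = 4
A² = 
  [ -4,   2,  -4]
  [ -2,   4,   0]
  [  4,   0,   4]

A^3 = A^2·A:
A^3[1,1] = (-4)(1) + (2)(1) + (-4)(-2) = 6
A^3[1,2] = (-4)(-1) + (2)(1) + (-4)(2) = -2
A^3[1,3] = (-4)(2) + (2)(2) + (-4)(-2) = 4
A^3[2,1] = (-2)(1) + (4)(1) + (0)(-2) = 2
A^3[2,2] = (-2)(-1) + (4)(1) + (0)(2) = 6
A^3[2,3] = (-2)(2) + (4)(2) + (0)(-2) = 4
A^3[3,1] = (4)(1) + (0)(1) + (4)(-2) = -4
A^3[3,2] = (4)(-1) + (0)(1) + (4)(2) = 4
A^3[3,3] = (4)(2) + (0)(2) + (4)(-2) = 0
A^3 = 
  [  6,  -2,   4]
  [  2,   6,   4]
  [ -4,   4,   0]

Therefore
A^3 = 
  [  6,  -2,   4]
  [  2,   6,   4]
  [ -4,   4,   0]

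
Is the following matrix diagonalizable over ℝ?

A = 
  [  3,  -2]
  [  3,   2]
No

tr(A) = 5, det(A) = 12
Characteristic polynomial: λ² - tr(A)λ + det(A) = λ² - 5λ + 12
λ² - 5λ + 12 = 0  ⇒  λ = (5 ± √((-5)² - 4·(12)))/2 = (5 ± √(-23))/2
  = (5 + i√23)/2,  (5 - i√23)/2
Eigenvalues: (5 + i√23)/2, (5 - i√23)/2  (≈ 2.5 + 2.398i, 2.5 - 2.398i)
Has complex eigenvalues (not diagonalizable over ℝ).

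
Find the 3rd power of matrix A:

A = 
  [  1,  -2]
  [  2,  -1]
A^3 = 
  [ -3,   6]
  [ -6,   3]

A² = A·A:
A²[1,1] = (1)(1) + (-2)(2) = -3
A²[1,2] = (1)(-2) + (-2)(-1) = 0
A²[2,1] = (2)(1) + (-1)(2) = 0
A²[2,2] = (2)(-2) + (-1)(-1) = -3
A² = 
  [ -3,   0]
  [  0,  -3]

A^3 = A^2·A:
A^3[1,1] = (-3)(1) + (0)(2) = -3
A^3[1,2] = (-3)(-2) + (0)(-1) = 6
A^3[2,1] = (0)(1) + (-3)(2) = -6
A^3[2,2] = (0)(-2) + (-3)(-1) = 3
A^3 = 
  [ -3,   6]
  [ -6,   3]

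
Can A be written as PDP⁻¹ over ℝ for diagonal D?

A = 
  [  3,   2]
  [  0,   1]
Yes

tr(A) = 4, det(A) = 3
Characteristic polynomial: λ² - tr(A)λ + det(A) = λ² - 4λ + 3
λ² - 4λ + 3 = (λ - 1)(λ - 3)
Eigenvalues: 3, 1
λ=1: alg. mult. = 1, geom. mult. = 2 - rank(A - (1)I) = 2 - 1 = 1
λ=3: alg. mult. = 1, geom. mult. = 2 - rank(A - (3)I) = 2 - 1 = 1
Sum of geometric multiplicities equals n, so A has n independent eigenvectors.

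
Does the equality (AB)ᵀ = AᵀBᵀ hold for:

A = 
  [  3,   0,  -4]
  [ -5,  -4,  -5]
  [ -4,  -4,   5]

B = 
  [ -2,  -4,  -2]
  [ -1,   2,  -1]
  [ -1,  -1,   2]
No

(AB)ᵀ = 
  [ -2,  19,   7]
  [ -8,  17,   3]
  [-14,   4,  22]

AᵀBᵀ = 
  [ 22,  -9,  -6]
  [ 24,  -4,  -4]
  [ 18, -11,  19]

The two matrices differ, so (AB)ᵀ ≠ AᵀBᵀ in general. The correct identity is (AB)ᵀ = BᵀAᵀ.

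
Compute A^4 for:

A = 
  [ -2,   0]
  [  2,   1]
A^4 = 
  [ 16,   0]
  [-10,   1]

A² = A·A:
A²[1,1] = (-2)(-2) + (0)(2) = 4
A²[1,2] = (-2)(0) + (0)(1) = 0
A²[2,1] = (2)(-2) + (1)(2) = -2
A²[2,2] = (2)(0) + (1)(1) = 1
A² = 
  [  4,   0]
  [ -2,   1]

A^3 = A^2·A:
A^3[1,1] = (4)(-2) + (0)(2) = -8
A^3[1,2] = (4)(0) + (0)(1) = 0
A^3[2,1] = (-2)(-2) + (1)(2) = 6
A^3[2,2] = (-2)(0) + (1)(1) = 1
A^3 = 
  [ -8,   0]
  [  6,   1]

A^4 = A^3·A:
A^4[1,1] = (-8)(-2) + (0)(2) = 16
A^4[1,2] = (-8)(0) + (0)(1) = 0
A^4[2,1] = (6)(-2) + (1)(2) = -10
A^4[2,2] = (6)(0) + (1)(1) = 1
A^4 = 
  [ 16,   0]
  [-10,   1]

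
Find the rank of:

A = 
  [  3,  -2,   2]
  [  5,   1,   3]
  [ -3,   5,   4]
Row reduce:
R2 → R2 - (5/3)·R1
R3 → R3 + (1)·R1
R3 → R3 - (9/13)·R2
REF = 
  [    3,    -2,     2]
  [    0,  13/3,  -1/3]
  [    0,     0, 81/13]
Pivot columns: 1, 2, 3 → 3 pivots.

rank(A) = 3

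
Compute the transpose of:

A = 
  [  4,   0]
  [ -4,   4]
Aᵀ = 
  [  4,  -4]
  [  0,   4]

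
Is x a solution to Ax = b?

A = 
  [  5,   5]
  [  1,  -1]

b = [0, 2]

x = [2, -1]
No

Ax = [5, 3] ≠ b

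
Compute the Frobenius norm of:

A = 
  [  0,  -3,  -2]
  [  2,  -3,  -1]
||A||_F = 5.196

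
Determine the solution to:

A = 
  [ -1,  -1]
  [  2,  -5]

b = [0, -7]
Row reduce the augmented matrix [A|b]:
R2 → R2 + (2)·R1
REF = 
  [ -1,  -1,   0]
  [  0,  -7,  -7]

Back-substitution:
x₂ = (-7) / (-7) = 1
x₁ = (0 - (-1)(1)) / (-1) = -1

x = [-1, 1]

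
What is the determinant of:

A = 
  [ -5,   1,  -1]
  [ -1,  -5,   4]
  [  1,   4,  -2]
31

Cofactor expansion along row 1:
det(A) = (-5)·((-5)(-2) - (4)(4)) - (1)·((-1)(-2) - (4)(1)) + (-1)·((-1)(4) - (-5)(1))
  = (-5)(-6) - (1)(-2) + (-1)(1)
  = 31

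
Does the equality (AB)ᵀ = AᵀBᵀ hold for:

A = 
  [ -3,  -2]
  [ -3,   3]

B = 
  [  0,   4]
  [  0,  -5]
No

(AB)ᵀ = 
  [  0,   0]
  [ -2, -27]

AᵀBᵀ = 
  [-12,  15]
  [ 12, -15]

The two matrices differ, so (AB)ᵀ ≠ AᵀBᵀ in general. The correct identity is (AB)ᵀ = BᵀAᵀ.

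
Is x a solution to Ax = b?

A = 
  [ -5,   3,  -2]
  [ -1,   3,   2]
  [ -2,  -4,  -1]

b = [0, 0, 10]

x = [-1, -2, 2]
No

Ax = [-5, -1, 8] ≠ b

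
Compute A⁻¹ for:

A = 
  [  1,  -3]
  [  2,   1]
det(A) = (1)(1) - (-3)(2) = 7
For a 2×2 matrix, A⁻¹ = (1/det(A)) · [[d, -b], [-c, a]]
    = (1/7) · [[1, 3], [-2, 1]]

A⁻¹ = 
  [ 1/7,  3/7]
  [-2/7,  1/7]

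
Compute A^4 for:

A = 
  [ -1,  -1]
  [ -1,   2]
A² = A·A:
A²[1,1] = (-1)(-1) + (-1)(-1) = 2
A²[1,2] = (-1)(-1) + (-1)(2) = -1
A²[2,1] = (-1)(-1) + (2)(-1) = -1
A²[2,2] = (-1)(-1) + (2)(2) = 5
A² = 
  [  2,  -1]
  [ -1,   5]

A^3 = A^2·A:
A^3[1,1] = (2)(-1) + (-1)(-1) = -1
A^3[1,2] = (2)(-1) + (-1)(2) = -4
A^3[2,1] = (-1)(-1) + (5)(-1) = -4
A^3[2,2] = (-1)(-1) + (5)(2) = 11
A^3 = 
  [ -1,  -4]
  [ -4,  11]

A^4 = A^3·A:
A^4[1,1] = (-1)(-1) + (-4)(-1) = 5
A^4[1,2] = (-1)(-1) + (-4)(2) = -7
A^4[2,1] = (-4)(-1) + (11)(-1) = -7
A^4[2,2] = (-4)(-1) + (11)(2) = 26
A^4 = 
  [  5,  -7]
  [ -7,  26]

Therefore
A^4 = 
  [  5,  -7]
  [ -7,  26]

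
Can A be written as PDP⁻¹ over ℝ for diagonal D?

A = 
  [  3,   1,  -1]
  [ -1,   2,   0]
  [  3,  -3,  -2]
No

Characteristic polynomial: det(λI - A) = λ³ - 3λ² + 11
By the rational root theorem any rational root is an integer dividing 11; none of those is a root, so p(λ) has no rational roots and hence (being an irreducible cubic) no repeated roots.
Discriminant of the cubic: Δ = -2079
Δ < 0 ⇒ one real eigenvalue and a complex-conjugate pair: λ ≈ 2.277 + 1.376i, 2.277 - 1.376i, -1.554
Has complex eigenvalues (not diagonalizable over ℝ).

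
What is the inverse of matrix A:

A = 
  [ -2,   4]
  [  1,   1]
det(A) = (-2)(1) - (4)(1) = -6
For a 2×2 matrix, A⁻¹ = (1/det(A)) · [[d, -b], [-c, a]]
    = (-1/6) · [[1, -4], [-1, -2]]

A⁻¹ = 
  [-1/6,  2/3]
  [ 1/6,  1/3]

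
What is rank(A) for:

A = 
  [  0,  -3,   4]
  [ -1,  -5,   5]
rank(A) = 2

Row reduce:
Swap R1 ↔ R2
REF = 
  [ -1,  -5,   5]
  [  0,  -3,   4]
Pivot columns: 1, 2 → 2 pivots.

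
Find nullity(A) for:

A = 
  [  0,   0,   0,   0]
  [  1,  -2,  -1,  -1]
nullity(A) = 3

Row reduce:
Swap R1 ↔ R2
REF = 
  [  1,  -2,  -1,  -1]
  [  0,   0,   0,   0]
Pivot columns: 1 → 1 pivot.
rank(A) = 1, so nullity(A) = 4 - 1 = 3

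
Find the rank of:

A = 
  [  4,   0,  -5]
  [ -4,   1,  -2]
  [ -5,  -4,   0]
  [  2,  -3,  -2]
rank(A) = 3

Row reduce:
R2 → R2 + (1)·R1
R3 → R3 + (5/4)·R1
R4 → R4 - (1/2)·R1
R3 → R3 + (4)·R2
R4 → R4 + (3)·R2
R4 → R4 - (82/137)·R3
REF = 
  [     4,      0,     -5]
  [     0,      1,     -7]
  [     0,      0, -137/4]
  [     0,      0,      0]
Pivot columns: 1, 2, 3 → 3 pivots.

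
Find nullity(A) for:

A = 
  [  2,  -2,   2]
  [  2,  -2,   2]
nullity(A) = 2

Row reduce:
R2 → R2 - (1)·R1
REF = 
  [  2,  -2,   2]
  [  0,   0,   0]
Pivot columns: 1 → 1 pivot.
rank(A) = 1, so nullity(A) = 3 - 1 = 2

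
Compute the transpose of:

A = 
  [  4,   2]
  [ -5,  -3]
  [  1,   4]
Aᵀ = 
  [  4,  -5,   1]
  [  2,  -3,   4]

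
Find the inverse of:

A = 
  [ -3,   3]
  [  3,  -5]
det(A) = (-3)(-5) - (3)(3) = 6
For a 2×2 matrix, A⁻¹ = (1/det(A)) · [[d, -b], [-c, a]]
    = (1/6) · [[-5, -3], [-3, -3]]

A⁻¹ = 
  [-5/6, -1/2]
  [-1/2, -1/2]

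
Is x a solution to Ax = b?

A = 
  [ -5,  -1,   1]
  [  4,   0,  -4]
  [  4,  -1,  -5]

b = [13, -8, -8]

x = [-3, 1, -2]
No

Ax = [12, -4, -3] ≠ b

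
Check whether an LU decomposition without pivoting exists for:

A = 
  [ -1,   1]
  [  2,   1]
Yes.
A[1,1] = -1 ≠ 0, so Gaussian elimination proceeds without a row swap: multiplier ℓ₂₁ = (2)/(-1) = -2, and U[2,2] = 1 - (-2)(1) = 3.
L = 
  [  1,   0]
  [ -2,   1]
U = 
  [ -1,   1]
  [  0,   3]
Check row 2 of LU: [(-2)(-1), (-2)(1) + 3] = [2, 1] = row 2 of A ✓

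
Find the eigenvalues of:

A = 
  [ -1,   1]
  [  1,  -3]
tr(A) = -4, det(A) = 2
Characteristic polynomial: λ² - tr(A)λ + det(A) = λ² + 4λ + 2
λ² + 4λ + 2 = 0  ⇒  λ = (-4 ± √((4)² - 4·(2)))/2 = (-4 ± √(8))/2
  = -2 + √2,  -2 - √2

λ = -2 + √2, -2 - √2  (≈ -0.5858, -3.414)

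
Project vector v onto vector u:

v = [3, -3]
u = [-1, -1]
v·u = (3)(-1) + (-3)(-1) = 0
u·u = (-1)² + (-1)² = 2
proj_u(v) = (v·u / u·u) × u = (0/2) × u = (0) × u

proj_u(v) = [0, 0]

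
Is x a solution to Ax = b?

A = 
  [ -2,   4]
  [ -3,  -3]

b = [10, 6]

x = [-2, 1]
No

Ax = [8, 3] ≠ b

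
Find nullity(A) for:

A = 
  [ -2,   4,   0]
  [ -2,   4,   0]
nullity(A) = 2

Row reduce:
R2 → R2 - (1)·R1
REF = 
  [ -2,   4,   0]
  [  0,   0,   0]
Pivot columns: 1 → 1 pivot.
rank(A) = 1, so nullity(A) = 3 - 1 = 2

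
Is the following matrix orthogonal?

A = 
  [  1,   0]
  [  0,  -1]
Yes

AᵀA = 
  [  1,   0]
  [  0,   1]
= I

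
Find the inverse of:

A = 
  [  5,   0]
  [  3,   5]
det(A) = (5)(5) - (0)(3) = 25
For a 2×2 matrix, A⁻¹ = (1/det(A)) · [[d, -b], [-c, a]]
    = (1/25) · [[5, 0], [-3, 5]]

A⁻¹ = 
  [  1/5,     0]
  [-3/25,   1/5]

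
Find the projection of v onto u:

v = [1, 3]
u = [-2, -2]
v·u = (1)(-2) + (3)(-2) = -8
u·u = (-2)² + (-2)² = 8
proj_u(v) = (v·u / u·u) × u = (-8/8) × u = (-1) × u

proj_u(v) = [2, 2]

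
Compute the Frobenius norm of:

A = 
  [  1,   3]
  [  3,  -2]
||A||_F = 4.796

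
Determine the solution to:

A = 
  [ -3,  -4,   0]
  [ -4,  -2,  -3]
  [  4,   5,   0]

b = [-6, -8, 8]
x = [2, 0, 0]

Row reduce the augmented matrix [A|b]:
R2 → R2 - (4/3)·R1
R3 → R3 + (4/3)·R1
R3 → R3 + (1/10)·R2
REF = 
  [   -3,    -4,     0,    -6]
  [    0,  10/3,    -3,     0]
  [    0,     0, -3/10,     0]

Back-substitution:
x₃ = 0 / (-3/10) = 0
x₂ = (0 - (-3)(0)) / (10/3) = 0
x₁ = (-6 - (-4)(0) - (0)(0)) / (-3) = 2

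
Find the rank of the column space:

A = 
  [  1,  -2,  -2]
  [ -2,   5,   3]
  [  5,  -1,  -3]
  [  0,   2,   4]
dim(Col(A)) = 3

Row reduce:
R2 → R2 + (2)·R1
R3 → R3 - (5)·R1
R3 → R3 - (9)·R2
R4 → R4 - (2)·R2
R4 → R4 - (3/8)·R3
REF = 
  [  1,  -2,  -2]
  [  0,   1,  -1]
  [  0,   0,  16]
  [  0,   0,   0]
Pivot columns: 1, 2, 3 → 3 pivots.
dim(Col(A)) = number of pivot columns = 3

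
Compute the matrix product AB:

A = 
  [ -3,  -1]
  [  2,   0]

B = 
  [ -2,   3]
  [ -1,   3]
AB = 
  [  7, -12]
  [ -4,   6]

A is 2×2 and B is 2×2, so AB is 2×2. Each entry is (row of A)·(column of B):
AB[1,1] = (-3)(-2) + (-1)(-1) = 7
AB[1,2] = (-3)(3) + (-1)(3) = -12
AB[2,1] = (2)(-2) + (0)(-1) = -4
AB[2,2] = (2)(3) + (0)(3) = 6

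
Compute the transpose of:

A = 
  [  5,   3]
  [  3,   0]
Aᵀ = 
  [  5,   3]
  [  3,   0]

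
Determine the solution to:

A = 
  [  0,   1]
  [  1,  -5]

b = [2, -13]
x = [-3, 2]

Row reduce the augmented matrix [A|b]:
Swap R1 ↔ R2
REF = 
  [  1,  -5, -13]
  [  0,   1,   2]

Back-substitution:
x₂ = 2 / 1 = 2
x₁ = (-13 - (-5)(2)) / 1 = -3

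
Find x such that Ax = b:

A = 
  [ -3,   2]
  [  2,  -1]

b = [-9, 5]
Row reduce the augmented matrix [A|b]:
R2 → R2 + (2/3)·R1
REF = 
  [ -3,   2,  -9]
  [  0, 1/3,  -1]

Back-substitution:
x₂ = (-1) / (1/3) = -3
x₁ = (-9 - (2)(-3)) / (-3) = 1

x = [1, -3]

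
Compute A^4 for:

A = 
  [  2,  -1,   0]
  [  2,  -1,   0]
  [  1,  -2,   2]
A^4 = 
  [  2,  -1,   0]
  [  2,  -1,   0]
  [ -6,  -9,  16]

A² = A·A:
A²[1,1] = (2)(2) + (-1)(2) + (0)(1) = 2
A²[1,2] = (2)(-1) + (-1)(-1) + (0)(-2) = -1
A²[1,3] = (2)(0) + (-1)(0) + (0)(2) = 0
A²[2,1] = (2)(2) + (-1)(2) + (0)(1) = 2
A²[2,2] = (2)(-1) + (-1)(-1) + (0)(-2) = -1
A²[2,3] = (2)(0) + (-1)(0) + (0)(2) = 0
A²[3,1] = (1)(2) + (-2)(2) + (2)(1) = 0
A²[3,2] = (1)(-1) + (-2)(-1) + (2)(-2) = -3
A²[3,3] = (1)(0) + (-2)(0) + (2)(2) = 4
A² = 
  [  2,  -1,   0]
  [  2,  -1,   0]
  [  0,  -3,   4]

A^3 = A^2·A:
A^3[1,1] = (2)(2) + (-1)(2) + (0)(1) = 2
A^3[1,2] = (2)(-1) + (-1)(-1) + (0)(-2) = -1
A^3[1,3] = (2)(0) + (-1)(0) + (0)(2) = 0
A^3[2,1] = (2)(2) + (-1)(2) + (0)(1) = 2
A^3[2,2] = (2)(-1) + (-1)(-1) + (0)(-2) = -1
A^3[2,3] = (2)(0) + (-1)(0) + (0)(2) = 0
A^3[3,1] = (0)(2) + (-3)(2) + (4)(1) = -2
A^3[3,2] = (0)(-1) + (-3)(-1) + (4)(-2) = -5
A^3[3,3] = (0)(0) + (-3)(0) + (4)(2) = 8
A^3 = 
  [  2,  -1,   0]
  [  2,  -1,   0]
  [ -2,  -5,   8]

A^4 = A^3·A:
A^4[1,1] = (2)(2) + (-1)(2) + (0)(1) = 2
A^4[1,2] = (2)(-1) + (-1)(-1) + (0)(-2) = -1
A^4[1,3] = (2)(0) + (-1)(0) + (0)(2) = 0
A^4[2,1] = (2)(2) + (-1)(2) + (0)(1) = 2
A^4[2,2] = (2)(-1) + (-1)(-1) + (0)(-2) = -1
A^4[2,3] = (2)(0) + (-1)(0) + (0)(2) = 0
A^4[3,1] = (-2)(2) + (-5)(2) + (8)(1) = -6
A^4[3,2] = (-2)(-1) + (-5)(-1) + (8)(-2) = -9
A^4[3,3] = (-2)(0) + (-5)(0) + (8)(2) = 16
A^4 = 
  [  2,  -1,   0]
  [  2,  -1,   0]
  [ -6,  -9,  16]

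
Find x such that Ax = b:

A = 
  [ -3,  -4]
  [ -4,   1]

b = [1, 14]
Row reduce the augmented matrix [A|b]:
R2 → R2 - (4/3)·R1
REF = 
  [  -3,   -4,    1]
  [   0, 19/3, 38/3]

Back-substitution:
x₂ = (38/3) / (19/3) = 2
x₁ = (1 - (-4)(2)) / (-3) = -3

x = [-3, 2]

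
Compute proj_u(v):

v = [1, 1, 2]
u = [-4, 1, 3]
proj_u(v) = [-6/13, 3/26, 9/26]

v·u = (1)(-4) + (1)(1) + (2)(3) = 3
u·u = (-4)² + (1)² + (3)² = 26
proj_u(v) = (v·u / u·u) × u = (3/26) × u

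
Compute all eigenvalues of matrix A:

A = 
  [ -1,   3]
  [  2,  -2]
tr(A) = -3, det(A) = -4
Characteristic polynomial: λ² - tr(A)λ + det(A) = λ² + 3λ - 4
λ² + 3λ - 4 = (λ + 4)(λ - 1)

λ = 1, -4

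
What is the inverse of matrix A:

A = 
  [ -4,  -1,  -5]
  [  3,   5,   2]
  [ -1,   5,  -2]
det(A) = (-4)·((5)(-2) - (2)(5)) - (-1)·((3)(-2) - (2)(-1)) + (-5)·((3)(5) - (5)(-1))
  = (-4)(-20) - (-1)(-4) + (-5)(20)
  = -24
det(A) = -24 ≠ 0, so A is invertible.

Cofactors Cᵢⱼ = (-1)ⁱ⁺ʲ·Mᵢⱼ:
C = 
  [-20,   4,  20]
  [-27,   3,  21]
  [ 23,  -7, -17]

adj(A) = Cᵀ:
adj(A) = 
  [-20, -27,  23]
  [  4,   3,  -7]
  [ 20,  21, -17]

A⁻¹ = (-1/24) · adj(A):
A⁻¹ = 
  [   5/6,    9/8, -23/24]
  [  -1/6,   -1/8,   7/24]
  [  -5/6,   -7/8,  17/24]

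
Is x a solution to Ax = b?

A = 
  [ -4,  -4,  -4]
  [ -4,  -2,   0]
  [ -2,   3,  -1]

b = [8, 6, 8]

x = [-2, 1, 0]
No

Ax = [4, 6, 7] ≠ b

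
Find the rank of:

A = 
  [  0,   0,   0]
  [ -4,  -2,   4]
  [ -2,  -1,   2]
Row reduce:
Swap R1 ↔ R2
R3 → R3 - (1/2)·R1
REF = 
  [ -4,  -2,   4]
  [  0,   0,   0]
  [  0,   0,   0]
Pivot columns: 1 → 1 pivot.

rank(A) = 1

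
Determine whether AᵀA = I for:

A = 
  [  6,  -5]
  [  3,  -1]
No

AᵀA = 
  [ 45, -33]
  [-33,  26]
≠ I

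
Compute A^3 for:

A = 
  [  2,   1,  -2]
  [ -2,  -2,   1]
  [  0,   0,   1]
A^3 = 
  [  4,   2,  -9]
  [ -4,  -4,   5]
  [  0,   0,   1]

A² = A·A:
A²[1,1] = (2)(2) + (1)(-2) + (-2)(0) = 2
A²[1,2] = (2)(1) + (1)(-2) + (-2)(0) = 0
A²[1,3] = (2)(-2) + (1)(1) + (-2)(1) = -5
A²[2,1] = (-2)(2) + (-2)(-2) + (1)(0) = 0
A²[2,2] = (-2)(1) + (-2)(-2) + (1)(0) = 2
A²[2,3] = (-2)(-2) + (-2)(1) + (1)(1) = 3
A²[3,1] = (0)(2) + (0)(-2) + (1)(0) = 0
A²[3,2] = (0)(1) + (0)(-2) + (1)(0) = 0
A²[3,3] = (0)(-2) + (0)(1) + (1)(1) = 1
A² = 
  [  2,   0,  -5]
  [  0,   2,   3]
  [  0,   0,   1]

A^3 = A^2·A:
A^3[1,1] = (2)(2) + (0)(-2) + (-5)(0) = 4
A^3[1,2] = (2)(1) + (0)(-2) + (-5)(0) = 2
A^3[1,3] = (2)(-2) + (0)(1) + (-5)(1) = -9
A^3[2,1] = (0)(2) + (2)(-2) + (3)(0) = -4
A^3[2,2] = (0)(1) + (2)(-2) + (3)(0) = -4
A^3[2,3] = (0)(-2) + (2)(1) + (3)(1) = 5
A^3[3,1] = (0)(2) + (0)(-2) + (1)(0) = 0
A^3[3,2] = (0)(1) + (0)(-2) + (1)(0) = 0
A^3[3,3] = (0)(-2) + (0)(1) + (1)(1) = 1
A^3 = 
  [  4,   2,  -9]
  [ -4,  -4,   5]
  [  0,   0,   1]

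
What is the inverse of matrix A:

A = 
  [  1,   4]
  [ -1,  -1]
det(A) = (1)(-1) - (4)(-1) = 3
For a 2×2 matrix, A⁻¹ = (1/det(A)) · [[d, -b], [-c, a]]
    = (1/3) · [[-1, -4], [1, 1]]

A⁻¹ = 
  [-1/3, -4/3]
  [ 1/3,  1/3]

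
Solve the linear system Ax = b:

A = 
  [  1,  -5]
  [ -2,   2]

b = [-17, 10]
x = [-2, 3]

Row reduce the augmented matrix [A|b]:
R2 → R2 + (2)·R1
REF = 
  [  1,  -5, -17]
  [  0,  -8, -24]

Back-substitution:
x₂ = (-24) / (-8) = 3
x₁ = (-17 - (-5)(3)) / 1 = -2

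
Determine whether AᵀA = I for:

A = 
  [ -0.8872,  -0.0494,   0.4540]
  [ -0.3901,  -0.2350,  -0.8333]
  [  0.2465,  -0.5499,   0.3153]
No

AᵀA = 
  [  1.0001,   0,   0]
  [  0,   0.3601,   0]
  [  0,   0,   0.9999]
≠ I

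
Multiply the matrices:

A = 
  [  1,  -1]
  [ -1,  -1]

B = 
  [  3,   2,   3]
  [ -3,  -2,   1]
AB = 
  [  6,   4,   2]
  [  0,   0,  -4]

A is 2×2 and B is 2×3, so AB is 2×3. Each entry is (row of A)·(column of B):
AB[1,1] = (1)(3) + (-1)(-3) = 6
AB[1,2] = (1)(2) + (-1)(-2) = 4
AB[1,3] = (1)(3) + (-1)(1) = 2
AB[2,1] = (-1)(3) + (-1)(-3) = 0
AB[2,2] = (-1)(2) + (-1)(-2) = 0
AB[2,3] = (-1)(3) + (-1)(1) = -4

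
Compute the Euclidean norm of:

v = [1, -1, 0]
1.414

||v||₂ = √((1)² + (-1)² + (0)²) = √2 = 1.414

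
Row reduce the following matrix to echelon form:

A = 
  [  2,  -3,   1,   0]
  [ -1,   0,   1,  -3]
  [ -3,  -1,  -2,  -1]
Row operations:
R2 → R2 + (1/2)·R1
R3 → R3 + (3/2)·R1
R3 → R3 - (11/3)·R2

Resulting echelon form:
REF = 
  [   2,   -3,    1,    0]
  [   0, -3/2,  3/2,   -3]
  [   0,    0,   -6,   10]

Rank = 3 (number of non-zero pivot rows).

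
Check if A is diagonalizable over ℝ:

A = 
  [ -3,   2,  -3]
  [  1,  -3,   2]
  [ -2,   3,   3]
Yes

Characteristic polynomial: det(λI - A) = λ³ + 3λ² - 23λ - 40
By the rational root theorem any rational root is an integer dividing 40; none of those is a root, so p(λ) has no rational roots and hence (being an irreducible cubic) no repeated roots.
Discriminant of the cubic: Δ = 64229
Δ > 0 ⇒ three distinct real eigenvalues: λ ≈ -5.782, -1.585, 4.366
Three distinct real eigenvalues, so A has 3 independent eigenvectors.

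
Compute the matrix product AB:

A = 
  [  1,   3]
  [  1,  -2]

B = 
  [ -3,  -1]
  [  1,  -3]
A is 2×2 and B is 2×2, so AB is 2×2. Each entry is (row of A)·(column of B):
AB[1,1] = (1)(-3) + (3)(1) = 0
AB[1,2] = (1)(-1) + (3)(-3) = -10
AB[2,1] = (1)(-3) + (-2)(1) = -5
AB[2,2] = (1)(-1) + (-2)(-3) = 5

AB = 
  [  0, -10]
  [ -5,   5]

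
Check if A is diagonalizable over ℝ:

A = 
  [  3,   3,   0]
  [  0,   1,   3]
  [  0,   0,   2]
Yes

Characteristic polynomial: det(λI - A) = λ³ - 6λ² + 11λ - 6
Testing integer divisors of the constant term: p(1) = 0, so (λ - 1) is a factor:
p(λ) = (λ - 1)(λ² - 5λ + 6)
λ² - 5λ + 6 = (λ - 2)(λ - 3)
Eigenvalues: 1, 3, 2
λ=1: alg. mult. = 1, geom. mult. = 3 - rank(A - (1)I) = 3 - 2 = 1
λ=2: alg. mult. = 1, geom. mult. = 3 - rank(A - (2)I) = 3 - 2 = 1
λ=3: alg. mult. = 1, geom. mult. = 3 - rank(A - (3)I) = 3 - 2 = 1
Sum of geometric multiplicities equals n, so A has n independent eigenvectors.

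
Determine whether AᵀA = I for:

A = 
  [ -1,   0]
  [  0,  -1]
Yes

AᵀA = 
  [  1,   0]
  [  0,   1]
= I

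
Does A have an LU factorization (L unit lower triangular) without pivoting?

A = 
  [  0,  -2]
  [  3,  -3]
No.
A[1,1] = 0 but A[2,1] = 3 ≠ 0. Any LU with L unit lower triangular has (LU)[1,1] = U[1,1] and (LU)[2,1] = L[2,1]·U[1,1]; matching A forces U[1,1] = 0, which then forces (LU)[2,1] = 0 ≠ 3. A row swap (pivoting) is required.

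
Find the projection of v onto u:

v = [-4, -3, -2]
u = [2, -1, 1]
v·u = (-4)(2) + (-3)(-1) + (-2)(1) = -7
u·u = (2)² + (-1)² + (1)² = 6
proj_u(v) = (v·u / u·u) × u = (-7/6) × u

proj_u(v) = [-7/3, 7/6, -7/6]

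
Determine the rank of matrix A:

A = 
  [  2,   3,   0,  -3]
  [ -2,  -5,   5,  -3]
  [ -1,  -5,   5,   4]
Row reduce:
R2 → R2 + (1)·R1
R3 → R3 + (1/2)·R1
R3 → R3 - (7/4)·R2
REF = 
  [    2,     3,     0,    -3]
  [    0,    -2,     5,    -6]
  [    0,     0, -15/4,    13]
Pivot columns: 1, 2, 3 → 3 pivots.

rank(A) = 3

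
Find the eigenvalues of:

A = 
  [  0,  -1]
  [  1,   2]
tr(A) = 2, det(A) = 1
Characteristic polynomial: λ² - tr(A)λ + det(A) = λ² - 2λ + 1
λ² - 2λ + 1 = (λ - 1)²

λ = 1, 1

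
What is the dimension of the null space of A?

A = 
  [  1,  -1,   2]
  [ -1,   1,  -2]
nullity(A) = 2

Row reduce:
R2 → R2 + (1)·R1
REF = 
  [  1,  -1,   2]
  [  0,   0,   0]
Pivot columns: 1 → 1 pivot.
rank(A) = 1, so nullity(A) = 3 - 1 = 2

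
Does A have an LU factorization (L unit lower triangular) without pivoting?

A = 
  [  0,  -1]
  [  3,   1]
No.
A[1,1] = 0 but A[2,1] = 3 ≠ 0. Any LU with L unit lower triangular has (LU)[1,1] = U[1,1] and (LU)[2,1] = L[2,1]·U[1,1]; matching A forces U[1,1] = 0, which then forces (LU)[2,1] = 0 ≠ 3. A row swap (pivoting) is required.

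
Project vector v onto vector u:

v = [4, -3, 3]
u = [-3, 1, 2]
proj_u(v) = [27/14, -9/14, -9/7]

v·u = (4)(-3) + (-3)(1) + (3)(2) = -9
u·u = (-3)² + (1)² + (2)² = 14
proj_u(v) = (v·u / u·u) × u = (-9/14) × u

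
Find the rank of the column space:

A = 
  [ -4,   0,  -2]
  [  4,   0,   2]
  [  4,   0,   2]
dim(Col(A)) = 1

Row reduce:
R2 → R2 + (1)·R1
R3 → R3 + (1)·R1
REF = 
  [ -4,   0,  -2]
  [  0,   0,   0]
  [  0,   0,   0]
Pivot columns: 1 → 1 pivot.
dim(Col(A)) = number of pivot columns = 1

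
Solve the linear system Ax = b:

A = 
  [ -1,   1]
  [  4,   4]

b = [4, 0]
Row reduce the augmented matrix [A|b]:
R2 → R2 + (4)·R1
REF = 
  [ -1,   1,   4]
  [  0,   8,  16]

Back-substitution:
x₂ = 16 / 8 = 2
x₁ = (4 - (1)(2)) / (-1) = -2

x = [-2, 2]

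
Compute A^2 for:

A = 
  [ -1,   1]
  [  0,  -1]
A² = A·A:
A²[1,1] = (-1)(-1) + (1)(0) = 1
A²[1,2] = (-1)(1) + (1)(-1) = -2
A²[2,1] = (0)(-1) + (-1)(0) = 0
A²[2,2] = (0)(1) + (-1)(-1) = 1
A² = 
  [  1,  -2]
  [  0,   1]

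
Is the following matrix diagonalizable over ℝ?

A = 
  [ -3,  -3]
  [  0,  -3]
No

tr(A) = -6, det(A) = 9
Characteristic polynomial: λ² - tr(A)λ + det(A) = λ² + 6λ + 9
λ² + 6λ + 9 = (λ + 3)²
Eigenvalues: -3, -3
λ=-3: alg. mult. = 2, geom. mult. = 2 - rank(A - (-3)I) = 2 - 1 = 1
Sum of geometric multiplicities = 1 < n = 2, so there aren't enough independent eigenvectors.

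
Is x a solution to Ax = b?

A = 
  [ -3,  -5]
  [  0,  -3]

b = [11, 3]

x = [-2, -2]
No

Ax = [16, 6] ≠ b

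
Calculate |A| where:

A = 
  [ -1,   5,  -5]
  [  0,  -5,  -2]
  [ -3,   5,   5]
Cofactor expansion along row 1:
det(A) = (-1)·((-5)(5) - (-2)(5)) - (5)·((0)(5) - (-2)(-3)) + (-5)·((0)(5) - (-5)(-3))
  = (-1)(-15) - (5)(-6) + (-5)(-15)
  = 120

det(A) = 120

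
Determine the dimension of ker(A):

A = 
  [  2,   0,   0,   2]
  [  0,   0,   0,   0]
nullity(A) = 3

Row reduce:
(no row operations needed)
REF = 
  [  2,   0,   0,   2]
  [  0,   0,   0,   0]
Pivot columns: 1 → 1 pivot.
rank(A) = 1, so nullity(A) = 4 - 1 = 3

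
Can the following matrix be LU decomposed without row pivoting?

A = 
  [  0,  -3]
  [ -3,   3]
No.
A[1,1] = 0 but A[2,1] = -3 ≠ 0. Any LU with L unit lower triangular has (LU)[1,1] = U[1,1] and (LU)[2,1] = L[2,1]·U[1,1]; matching A forces U[1,1] = 0, which then forces (LU)[2,1] = 0 ≠ -3. A row swap (pivoting) is required.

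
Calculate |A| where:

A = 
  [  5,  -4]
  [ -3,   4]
For a 2×2 matrix, det = ad - bc = (5)(4) - (-4)(-3) = 8

det(A) = 8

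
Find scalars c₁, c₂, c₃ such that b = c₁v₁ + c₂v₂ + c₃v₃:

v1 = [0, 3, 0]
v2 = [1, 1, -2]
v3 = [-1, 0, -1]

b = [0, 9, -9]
c1 = 2, c2 = 3, c3 = 3

b = 2·v1 + 3·v2 + 3·v3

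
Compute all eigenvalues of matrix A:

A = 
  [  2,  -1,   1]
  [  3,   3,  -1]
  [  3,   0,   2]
Characteristic polynomial: det(λI - A) = λ³ - 7λ² + 16λ - 12
Testing integer divisors of the constant term: p(2) = 0, so (λ - 2) is a factor:
p(λ) = (λ - 2)(λ² - 5λ + 6)
λ² - 5λ + 6 = (λ - 2)(λ - 3)

λ = 2, 3, 2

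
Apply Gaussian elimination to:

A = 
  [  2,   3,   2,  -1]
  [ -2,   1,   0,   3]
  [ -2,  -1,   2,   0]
Row operations:
R2 → R2 + (1)·R1
R3 → R3 + (1)·R1
R3 → R3 - (1/2)·R2

Resulting echelon form:
REF = 
  [  2,   3,   2,  -1]
  [  0,   4,   2,   2]
  [  0,   0,   3,  -2]

Rank = 3 (number of non-zero pivot rows).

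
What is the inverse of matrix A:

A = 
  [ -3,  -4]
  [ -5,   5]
det(A) = (-3)(5) - (-4)(-5) = -35
For a 2×2 matrix, A⁻¹ = (1/det(A)) · [[d, -b], [-c, a]]
    = (-1/35) · [[5, 4], [5, -3]]

A⁻¹ = 
  [ -1/7, -4/35]
  [ -1/7,  3/35]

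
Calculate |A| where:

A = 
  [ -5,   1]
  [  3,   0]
-3

For a 2×2 matrix, det = ad - bc = (-5)(0) - (1)(3) = -3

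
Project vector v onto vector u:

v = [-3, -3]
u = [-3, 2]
v·u = (-3)(-3) + (-3)(2) = 3
u·u = (-3)² + (2)² = 13
proj_u(v) = (v·u / u·u) × u = (3/13) × u

proj_u(v) = [-9/13, 6/13]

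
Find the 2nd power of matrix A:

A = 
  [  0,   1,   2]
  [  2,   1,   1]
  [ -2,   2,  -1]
A² = A·A:
A²[1,1] = (0)(0) + (1)(2) + (2)(-2) = -2
A²[1,2] = (0)(1) + (1)(1) + (2)(2) = 5
A²[1,3] = (0)(2) + (1)(1) + (2)(-1) = -1
A²[2,1] = (2)(0) + (1)(2) + (1)(-2) = 0
A²[2,2] = (2)(1) + (1)(1) + (1)(2) = 5
A²[2,3] = (2)(2) + (1)(1) + (1)(-1) = 4
A²[3,1] = (-2)(0) + (2)(2) + (-1)(-2) = 6
A²[3,2] = (-2)(1) + (2)(1) + (-1)(2) = -2
A²[3,3] = (-2)(2) + (2)(1) + (-1)(-1) = -1
A² = 
  [ -2,   5,  -1]
  [  0,   5,   4]
  [  6,  -2,  -1]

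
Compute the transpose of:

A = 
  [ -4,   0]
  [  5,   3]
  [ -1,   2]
Aᵀ = 
  [ -4,   5,  -1]
  [  0,   3,   2]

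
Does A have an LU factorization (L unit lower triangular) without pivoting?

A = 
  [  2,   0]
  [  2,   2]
Yes.
A[1,1] = 2 ≠ 0, so Gaussian elimination proceeds without a row swap: multiplier ℓ₂₁ = (2)/(2) = 1, and U[2,2] = 2 - (1)(0) = 2.
L = 
  [  1,   0]
  [  1,   1]
U = 
  [  2,   0]
  [  0,   2]
Check row 2 of LU: [(1)(2), (1)(0) + 2] = [2, 2] = row 2 of A ✓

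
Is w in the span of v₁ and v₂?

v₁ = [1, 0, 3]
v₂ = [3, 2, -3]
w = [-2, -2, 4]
No

Form the augmented matrix and row-reduce:
[v₁|v₂|w] = 
  [  1,   3,  -2]
  [  0,   2,  -2]
  [  3,  -3,   4]
R3 → R3 - (3)·R1
R3 → R3 + (6)·R2
REF = 
  [  1,   3,  -2]
  [  0,   2,  -2]
  [  0,   0,  -2]

Row 3 reads [0 0 | -2], i.e. 0 = -2, so the system is inconsistent and w ∉ span{v₁, v₂}.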